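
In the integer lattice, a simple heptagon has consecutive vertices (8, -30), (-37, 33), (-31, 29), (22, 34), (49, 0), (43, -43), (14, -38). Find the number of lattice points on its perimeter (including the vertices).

17

Along each edge there are gcd(|Δx|,|Δy|)+1 lattice points, so counting each shared vertex once the boundary has gcd(45,63) + gcd(6,4) + gcd(53,5) + gcd(27,34) + gcd(6,43) + gcd(29,5) + gcd(6,8) = 9+2+1+1+1+1+2 = 17.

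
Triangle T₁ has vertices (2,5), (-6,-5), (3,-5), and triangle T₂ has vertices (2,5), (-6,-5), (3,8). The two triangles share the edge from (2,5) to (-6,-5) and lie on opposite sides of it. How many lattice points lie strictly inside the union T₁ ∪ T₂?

47

The union is the simple quadrilateral with vertices (2,5), (3,-5), (-6,-5), (3,8) in order.
By the shoelace formula, twice the signed area is |(2·(-5) − 3·5) + (3·(-5) − (-6)·(-5)) + ((-6)·8 − 3·(-5)) + (3·5 − 2·8)| = 104, so the area is 52.
Along each edge there are gcd(|Δx|,|Δy|)+1 lattice points, so counting each shared vertex once the boundary has gcd(1,10) + gcd(9,0) + gcd(9,13) + gcd(1,3) = 1+9+1+1 = 12.
By Pick's theorem I = A − B/2 + 1 = 52 − 12/2 + 1 = 47.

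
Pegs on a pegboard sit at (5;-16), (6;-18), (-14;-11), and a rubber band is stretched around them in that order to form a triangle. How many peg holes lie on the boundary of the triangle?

3

Along each edge there are gcd(|Δx|,|Δy|)+1 lattice points, so counting each shared vertex once the boundary has gcd(1,2) + gcd(20,7) + gcd(19,5) = 1+1+1 = 3.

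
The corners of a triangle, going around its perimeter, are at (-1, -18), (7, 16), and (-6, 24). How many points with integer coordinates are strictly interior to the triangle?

Using the shoelace formula, 2A = |[(-1)·16 − 7·(-18)] + [7·24 − (-6)·16] + [(-6)·(-18) − (-1)·24]| = 506, so the area is 253.
The number of boundary lattice points is Σ gcd(|Δx|,|Δy|) = gcd(8,34) + gcd(13,8) + gcd(5,42) = 2+1+1 = 4.
Pick's theorem gives I = A − B/2 + 1 = 253 − 4/2 + 1 = 252.

252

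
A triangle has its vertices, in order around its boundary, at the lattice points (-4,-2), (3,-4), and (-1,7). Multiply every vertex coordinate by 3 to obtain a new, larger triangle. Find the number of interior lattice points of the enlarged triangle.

The shoelace formula gives twice the area as |[(-4)·(-4) − 3·(-2)] + [3·7 − (-1)·(-4)] + [(-1)·(-2) − (-4)·7]| = 69, so the area is 34.5.
The number of boundary lattice points is Σ gcd(|Δx|,|Δy|) = gcd(7,2) + gcd(4,11) + gcd(3,9) = 1+1+3 = 5.
Scaling by 3 multiplies the area by 3² = 9 (so the new area is 310.5) and multiplies the boundary lattice-point count by 3, giving 15.
By Pick's theorem, the interior count of the dilated polygon is 310.5 − 15/2 + 1 = 304.

304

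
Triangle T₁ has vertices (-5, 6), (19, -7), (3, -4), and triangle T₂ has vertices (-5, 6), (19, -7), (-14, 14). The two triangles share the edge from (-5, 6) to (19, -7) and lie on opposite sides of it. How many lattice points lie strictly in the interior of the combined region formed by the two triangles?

103

The union is the simple quadrilateral with vertices (-5, 6), (3, -4), (19, -7), (-14, 14) in order.
The shoelace formula gives twice the area as |((-5)·(-4) − 3·6) + (3·(-7) − 19·(-4)) + (19·14 − (-14)·(-7)) + ((-14)·6 − (-5)·14)| = 211, so the area is 105.5.
The number of boundary lattice points is Σ gcd(|Δx|,|Δy|) = gcd(8,10) + gcd(16,3) + gcd(33,21) + gcd(9,8) = 2+1+3+1 = 7.
By Pick's theorem I = A − B/2 + 1 = 105.5 − 7/2 + 1 = 103.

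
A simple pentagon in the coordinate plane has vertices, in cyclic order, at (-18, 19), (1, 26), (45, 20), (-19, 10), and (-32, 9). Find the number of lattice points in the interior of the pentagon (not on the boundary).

549

The shoelace formula gives twice the area as |[(-18)·26 − 1·19] + [1·20 − 45·26] + [45·10 − (-19)·20] + [(-19)·9 − (-32)·10] + [(-32)·19 − (-18)·9]| = 1104, so the area is 552.
Along each edge there are gcd(|Δx|,|Δy|)+1 lattice points, so counting each shared vertex once the boundary has gcd(19,7) + gcd(44,6) + gcd(64,10) + gcd(13,1) + gcd(14,10) = 1+2+2+1+2 = 8.
By Pick's theorem A = I + B/2 − 1, so I = 552 − 8/2 + 1 = 549.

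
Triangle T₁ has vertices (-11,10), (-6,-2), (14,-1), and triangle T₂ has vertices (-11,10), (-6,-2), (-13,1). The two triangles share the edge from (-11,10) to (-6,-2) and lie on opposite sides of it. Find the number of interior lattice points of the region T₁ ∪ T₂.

156

The union is the simple quadrilateral with vertices (-11,10), (14,-1), (-6,-2), (-13,1) in order.
Using the shoelace formula, 2A = |[(-11)·(-1) − 14·10] + [14·(-2) − (-6)·(-1)] + [(-6)·1 − (-13)·(-2)] + [(-13)·10 − (-11)·1]| = 314, so the area is 157.
The number of boundary lattice points is Σ gcd(|Δx|,|Δy|) = gcd(25,11) + gcd(20,1) + gcd(7,3) + gcd(2,9) = 1+1+1+1 = 4.
By Pick's theorem I = A − B/2 + 1 = 157 − 4/2 + 1 = 156.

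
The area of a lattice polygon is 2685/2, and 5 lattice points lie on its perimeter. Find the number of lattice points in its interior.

1341

From Pick's theorem, I = A − B/2 + 1 = 2685/2 − 5/2 + 1 = 1341.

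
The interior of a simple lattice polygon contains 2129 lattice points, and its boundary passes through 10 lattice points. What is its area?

2133

By Pick's theorem, A = I + B/2 − 1 = 2129 + 10/2 − 1 = 2133.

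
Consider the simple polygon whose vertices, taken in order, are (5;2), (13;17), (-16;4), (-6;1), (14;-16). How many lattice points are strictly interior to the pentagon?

285

By the shoelace formula, twice the signed area is |(5·17 − 13·2) + (13·4 − (-16)·17) + ((-16)·1 − (-6)·4) + ((-6)·(-16) − 14·1) + (14·2 − 5·(-16))| = 581, so the area is 290.5.
Summing gcd(|Δx|,|Δy|) over the edges gives the boundary count: gcd(8,15) + gcd(29,13) + gcd(10,3) + gcd(20,17) + gcd(9,18) = 1+1+1+1+9 = 13.
By Pick's theorem A = I + B/2 − 1, so I = 290.5 − 13/2 + 1 = 285.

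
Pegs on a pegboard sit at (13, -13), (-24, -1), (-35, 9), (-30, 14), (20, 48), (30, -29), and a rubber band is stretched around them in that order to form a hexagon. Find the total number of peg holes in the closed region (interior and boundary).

2281

Using the shoelace formula, 2A = |(13·(-1) − (-24)·(-13)) + ((-24)·9 − (-35)·(-1)) + ((-35)·14 − (-30)·9) + ((-30)·48 − 20·14) + (20·(-29) − 30·48) + (30·(-13) − 13·(-29))| = 4549, so the area is 4549/2.
Along each edge there are gcd(|Δx|,|Δy|)+1 lattice points, so counting each shared vertex once the boundary has gcd(37,12) + gcd(11,10) + gcd(5,5) + gcd(50,34) + gcd(10,77) + gcd(17,16) = 1+1+5+2+1+1 = 11.
Pick's theorem gives I = A − B/2 + 1 = 4549/2 − 11/2 + 1 = 2270, so the closed region contains I + B = 2270 + 11 = 2281 lattice points.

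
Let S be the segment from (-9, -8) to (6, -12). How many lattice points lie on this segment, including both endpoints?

The number of lattice points on a segment between lattice points is gcd(|Δx|,|Δy|) + 1 = gcd(15,4) + 1 = 1 + 1 = 2.

2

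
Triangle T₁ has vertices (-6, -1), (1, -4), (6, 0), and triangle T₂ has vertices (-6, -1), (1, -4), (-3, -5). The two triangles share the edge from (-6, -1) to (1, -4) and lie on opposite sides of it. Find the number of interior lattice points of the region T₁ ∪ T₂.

30

The union is the simple quadrilateral with vertices (-6, -1), (6, 0), (1, -4), (-3, -5) in order.
Using the shoelace formula, 2A = |((-6)·0 − 6·(-1)) + (6·(-4) − 1·0) + (1·(-5) − (-3)·(-4)) + ((-3)·(-1) − (-6)·(-5))| = 62, so the area is 31.
Summing gcd(|Δx|,|Δy|) over the edges gives the boundary count: gcd(12,1) + gcd(5,4) + gcd(4,1) + gcd(3,4) = 1+1+1+1 = 4.
By Pick's theorem I = A − B/2 + 1 = 31 − 4/2 + 1 = 30.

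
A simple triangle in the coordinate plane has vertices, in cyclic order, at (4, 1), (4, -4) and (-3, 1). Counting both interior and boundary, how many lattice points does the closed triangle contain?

The shoelace formula gives twice the area as |[4·(-4) − 4·1] + [4·1 − (-3)·(-4)] + [(-3)·1 − 4·1]| = 35, so the area is 35/2.
Summing gcd(|Δx|,|Δy|) over the edges gives the boundary count: gcd(0,5) + gcd(7,5) + gcd(7,0) = 5+1+7 = 13.
Pick's theorem gives I = A − B/2 + 1 = 35/2 − 13/2 + 1 = 12, so the closed region contains I + B = 12 + 13 = 25 lattice points.

25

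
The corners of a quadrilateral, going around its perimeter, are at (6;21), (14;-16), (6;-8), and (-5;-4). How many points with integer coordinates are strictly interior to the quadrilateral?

Using the shoelace formula, 2A = |(6·(-16) − 14·21) + (14·(-8) − 6·(-16)) + (6·(-4) − (-5)·(-8)) + ((-5)·21 − 6·(-4))| = 551, so the area is 275.5.
Summing gcd(|Δx|,|Δy|) over the edges gives the boundary count: gcd(8,37) + gcd(8,8) + gcd(11,4) + gcd(11,25) = 1+8+1+1 = 11.
By Pick's theorem A = I + B/2 − 1, so I = 275.5 − 11/2 + 1 = 271.

271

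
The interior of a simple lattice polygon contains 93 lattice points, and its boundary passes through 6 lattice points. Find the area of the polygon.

95

By Pick's theorem, A = I + B/2 − 1 = 93 + 6/2 − 1 = 95.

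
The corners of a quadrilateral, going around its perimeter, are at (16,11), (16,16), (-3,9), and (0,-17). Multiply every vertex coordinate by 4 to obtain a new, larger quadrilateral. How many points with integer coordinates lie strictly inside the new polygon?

4739

The shoelace formula gives twice the area as |(16·16 − 16·11) + (16·9 − (-3)·16) + ((-3)·(-17) − 0·9) + (0·11 − 16·(-17))| = 595, so the area is 595/2.
The number of boundary lattice points is Σ gcd(|Δx|,|Δy|) = gcd(0,5) + gcd(19,7) + gcd(3,26) + gcd(16,28) = 5+1+1+4 = 11.
Scaling by 4 multiplies the area by 4² = 16 (so the new area is 4760) and multiplies the boundary lattice-point count by 4, giving 44.
By Pick's theorem, the interior count of the dilated polygon is 4760 − 44/2 + 1 = 4739.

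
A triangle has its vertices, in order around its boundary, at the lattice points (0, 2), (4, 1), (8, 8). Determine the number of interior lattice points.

15

Using the shoelace formula, 2A = |[0·1 − 4·2] + [4·8 − 8·1] + [8·2 − 0·8]| = 32, so the area is 16.
The number of boundary lattice points is Σ gcd(|Δx|,|Δy|) = gcd(4,1) + gcd(4,7) + gcd(8,6) = 1+1+2 = 4.
Pick's theorem gives I = A − B/2 + 1 = 16 − 4/2 + 1 = 15.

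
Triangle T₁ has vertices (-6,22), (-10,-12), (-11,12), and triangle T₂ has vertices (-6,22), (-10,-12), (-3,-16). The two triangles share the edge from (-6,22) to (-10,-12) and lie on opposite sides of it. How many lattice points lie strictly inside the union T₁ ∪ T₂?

189

The union is the simple quadrilateral with vertices (-6,22), (-11,12), (-10,-12), (-3,-16) in order.
Using the shoelace formula, 2A = |[(-6)·12 − (-11)·22] + [(-11)·(-12) − (-10)·12] + [(-10)·(-16) − (-3)·(-12)] + [(-3)·22 − (-6)·(-16)]| = 384, so the area is 192.
The number of boundary lattice points is Σ gcd(|Δx|,|Δy|) = gcd(5,10) + gcd(1,24) + gcd(7,4) + gcd(3,38) = 5+1+1+1 = 8.
By Pick's theorem I = A − B/2 + 1 = 192 − 8/2 + 1 = 189.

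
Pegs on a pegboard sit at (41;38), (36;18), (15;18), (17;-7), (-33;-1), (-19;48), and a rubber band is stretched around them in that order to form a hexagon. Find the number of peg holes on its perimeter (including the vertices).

46

Summing gcd(|Δx|,|Δy|) over the edges gives the boundary count: gcd(5,20) + gcd(21,0) + gcd(2,25) + gcd(50,6) + gcd(14,49) + gcd(60,10) = 5+21+1+2+7+10 = 46.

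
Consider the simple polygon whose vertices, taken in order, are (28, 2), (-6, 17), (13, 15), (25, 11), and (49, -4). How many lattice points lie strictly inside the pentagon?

237

By the shoelace formula, twice the signed area is |[28·17 − (-6)·2] + [(-6)·15 − 13·17] + [13·11 − 25·15] + [25·(-4) − 49·11] + [49·2 − 28·(-4)]| = 484, so the area is 242.
Along each edge there are gcd(|Δx|,|Δy|)+1 lattice points, so counting each shared vertex once the boundary has gcd(34,15) + gcd(19,2) + gcd(12,4) + gcd(24,15) + gcd(21,6) = 1+1+4+3+3 = 12.
By Pick's theorem A = I + B/2 − 1, so I = 242 − 12/2 + 1 = 237.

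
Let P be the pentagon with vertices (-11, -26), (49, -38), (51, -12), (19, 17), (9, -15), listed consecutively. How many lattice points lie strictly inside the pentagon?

1642

Using the shoelace formula, 2A = |[(-11)·(-38) − 49·(-26)] + [49·(-12) − 51·(-38)] + [51·17 − 19·(-12)] + [19·(-15) − 9·17] + [9·(-26) − (-11)·(-15)]| = 3300, so the area is 1650.
Along each edge there are gcd(|Δx|,|Δy|)+1 lattice points, so counting each shared vertex once the boundary has gcd(60,12) + gcd(2,26) + gcd(32,29) + gcd(10,32) + gcd(20,11) = 12+2+1+2+1 = 18.
By Pick's theorem A = I + B/2 − 1, so I = 1650 − 18/2 + 1 = 1642.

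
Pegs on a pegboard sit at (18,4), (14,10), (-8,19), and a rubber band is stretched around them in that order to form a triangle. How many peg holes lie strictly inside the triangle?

47

Using the shoelace formula, 2A = |[18·10 − 14·4] + [14·19 − (-8)·10] + [(-8)·4 − 18·19]| = 96, so the area is 48.
The number of boundary lattice points is Σ gcd(|Δx|,|Δy|) = gcd(4,6) + gcd(22,9) + gcd(26,15) = 2+1+1 = 4.
By Pick's theorem A = I + B/2 − 1, so I = 48 − 4/2 + 1 = 47.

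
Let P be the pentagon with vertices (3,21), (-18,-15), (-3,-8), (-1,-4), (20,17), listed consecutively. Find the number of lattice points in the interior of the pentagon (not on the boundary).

Using the shoelace formula, 2A = |[3·(-15) − (-18)·21] + [(-18)·(-8) − (-3)·(-15)] + [(-3)·(-4) − (-1)·(-8)] + [(-1)·17 − 20·(-4)] + [20·21 − 3·17]| = 868, so the area is 434.
Along each edge there are gcd(|Δx|,|Δy|)+1 lattice points, so counting each shared vertex once the boundary has gcd(21,36) + gcd(15,7) + gcd(2,4) + gcd(21,21) + gcd(17,4) = 3+1+2+21+1 = 28.
By Pick's theorem A = I + B/2 − 1, so I = 434 − 28/2 + 1 = 421.

421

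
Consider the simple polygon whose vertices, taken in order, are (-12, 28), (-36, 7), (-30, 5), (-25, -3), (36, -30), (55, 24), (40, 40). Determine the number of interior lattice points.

3685

Using the shoelace formula, 2A = |((-12)·7 − (-36)·28) + ((-36)·5 − (-30)·7) + ((-30)·(-3) − (-25)·5) + ((-25)·(-30) − 36·(-3)) + (36·24 − 55·(-30)) + (55·40 − 40·24) + (40·28 − (-12)·40)| = 7381, so the area is 7381/2.
Summing gcd(|Δx|,|Δy|) over the edges gives the boundary count: gcd(24,21) + gcd(6,2) + gcd(5,8) + gcd(61,27) + gcd(19,54) + gcd(15,16) + gcd(52,12) = 3+2+1+1+1+1+4 = 13.
Pick's theorem gives I = A − B/2 + 1 = 7381/2 − 13/2 + 1 = 3685.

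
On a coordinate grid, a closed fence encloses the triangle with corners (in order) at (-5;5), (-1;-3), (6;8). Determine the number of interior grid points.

By the shoelace formula, twice the signed area is |[(-5)·(-3) − (-1)·5] + [(-1)·8 − 6·(-3)] + [6·5 − (-5)·8]| = 100, so the area is 50.
The number of boundary lattice points is Σ gcd(|Δx|,|Δy|) = gcd(4,8) + gcd(7,11) + gcd(11,3) = 4+1+1 = 6.
Pick's theorem gives I = A − B/2 + 1 = 50 − 6/2 + 1 = 48.

48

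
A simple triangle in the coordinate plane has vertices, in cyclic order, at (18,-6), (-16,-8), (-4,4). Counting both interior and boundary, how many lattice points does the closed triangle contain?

The shoelace formula gives twice the area as |(18·(-8) − (-16)·(-6)) + ((-16)·4 − (-4)·(-8)) + ((-4)·(-6) − 18·4)| = 384, so the area is 192.
Along each edge there are gcd(|Δx|,|Δy|)+1 lattice points, so counting each shared vertex once the boundary has gcd(34,2) + gcd(12,12) + gcd(22,10) = 2+12+2 = 16.
Pick's theorem gives I = A − B/2 + 1 = 192 − 16/2 + 1 = 185, so the closed region contains I + B = 185 + 16 = 201 lattice points.

201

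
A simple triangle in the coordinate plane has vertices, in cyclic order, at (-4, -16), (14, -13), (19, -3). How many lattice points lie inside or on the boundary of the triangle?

88

Using the shoelace formula, 2A = |((-4)·(-13) − 14·(-16)) + (14·(-3) − 19·(-13)) + (19·(-16) − (-4)·(-3))| = 165, so the area is 82.5.
Summing gcd(|Δx|,|Δy|) over the edges gives the boundary count: gcd(18,3) + gcd(5,10) + gcd(23,13) = 3+5+1 = 9.
Pick's theorem gives I = A − B/2 + 1 = 82.5 − 9/2 + 1 = 79, so the closed region contains I + B = 79 + 9 = 88 lattice points.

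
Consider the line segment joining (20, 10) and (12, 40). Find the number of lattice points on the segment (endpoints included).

The number of lattice points on a segment between lattice points is gcd(|Δx|,|Δy|) + 1 = gcd(8,30) + 1 = 2 + 1 = 3.

3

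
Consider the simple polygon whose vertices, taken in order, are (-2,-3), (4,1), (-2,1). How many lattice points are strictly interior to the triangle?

7

The shoelace formula gives twice the area as |((-2)·1 − 4·(-3)) + (4·1 − (-2)·1) + ((-2)·(-3) − (-2)·1)| = 24, so the area is 12.
The number of boundary lattice points is Σ gcd(|Δx|,|Δy|) = gcd(6,4) + gcd(6,0) + gcd(0,4) = 2+6+4 = 12.
By Pick's theorem A = I + B/2 − 1, so I = 12 − 12/2 + 1 = 7.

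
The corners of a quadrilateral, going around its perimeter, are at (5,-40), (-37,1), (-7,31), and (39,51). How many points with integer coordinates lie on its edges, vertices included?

Along each edge there are gcd(|Δx|,|Δy|)+1 lattice points, so counting each shared vertex once the boundary has gcd(42,41) + gcd(30,30) + gcd(46,20) + gcd(34,91) = 1+30+2+1 = 34.

34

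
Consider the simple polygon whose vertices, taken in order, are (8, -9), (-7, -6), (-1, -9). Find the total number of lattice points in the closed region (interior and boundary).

22

By the shoelace formula, twice the signed area is |[8·(-6) − (-7)·(-9)] + [(-7)·(-9) − (-1)·(-6)] + [(-1)·(-9) − 8·(-9)]| = 27, so the area is 13.5.
Summing gcd(|Δx|,|Δy|) over the edges gives the boundary count: gcd(15,3) + gcd(6,3) + gcd(9,0) = 3+3+9 = 15.
Pick's theorem gives I = A − B/2 + 1 = 13.5 − 15/2 + 1 = 7, so the closed region contains I + B = 7 + 15 = 22 lattice points.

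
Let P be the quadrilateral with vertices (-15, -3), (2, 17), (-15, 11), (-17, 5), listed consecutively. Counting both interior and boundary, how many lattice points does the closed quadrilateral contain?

Using the shoelace formula, 2A = |((-15)·17 − 2·(-3)) + (2·11 − (-15)·17) + ((-15)·5 − (-17)·11) + ((-17)·(-3) − (-15)·5)| = 266, so the area is 133.
Along each edge there are gcd(|Δx|,|Δy|)+1 lattice points, so counting each shared vertex once the boundary has gcd(17,20) + gcd(17,6) + gcd(2,6) + gcd(2,8) = 1+1+2+2 = 6.
Pick's theorem gives I = A − B/2 + 1 = 133 − 6/2 + 1 = 131, so the closed region contains I + B = 131 + 6 = 137 lattice points.

137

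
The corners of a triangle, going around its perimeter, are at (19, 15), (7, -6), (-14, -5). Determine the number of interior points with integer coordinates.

225

The shoelace formula gives twice the area as |(19·(-6) − 7·15) + (7·(-5) − (-14)·(-6)) + ((-14)·15 − 19·(-5))| = 453, so the area is 226.5.
Summing gcd(|Δx|,|Δy|) over the edges gives the boundary count: gcd(12,21) + gcd(21,1) + gcd(33,20) = 3+1+1 = 5.
By Pick's theorem A = I + B/2 − 1, so I = 226.5 − 5/2 + 1 = 225.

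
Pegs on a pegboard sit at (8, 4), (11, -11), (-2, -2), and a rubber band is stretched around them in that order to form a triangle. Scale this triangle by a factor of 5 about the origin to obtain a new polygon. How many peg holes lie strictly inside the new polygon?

By the shoelace formula, twice the signed area is |[8·(-11) − 11·4] + [11·(-2) − (-2)·(-11)] + [(-2)·4 − 8·(-2)]| = 168, so the area is 84.
The number of boundary lattice points is Σ gcd(|Δx|,|Δy|) = gcd(3,15) + gcd(13,9) + gcd(10,6) = 3+1+2 = 6.
Scaling by 5 multiplies the area by 5² = 25 (so the new area is 2100) and multiplies the boundary lattice-point count by 5, giving 30.
By Pick's theorem, the interior count of the dilated polygon is 2100 − 30/2 + 1 = 2086.

2086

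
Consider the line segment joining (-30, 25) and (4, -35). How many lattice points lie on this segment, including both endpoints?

The number of lattice points on a segment between lattice points is gcd(|Δx|,|Δy|) + 1 = gcd(34,60) + 1 = 2 + 1 = 3.

3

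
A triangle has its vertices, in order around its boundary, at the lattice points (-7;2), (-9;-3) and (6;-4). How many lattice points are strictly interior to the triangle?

By the shoelace formula, twice the signed area is |((-7)·(-3) − (-9)·2) + ((-9)·(-4) − 6·(-3)) + (6·2 − (-7)·(-4))| = 77, so the area is 77/2.
Summing gcd(|Δx|,|Δy|) over the edges gives the boundary count: gcd(2,5) + gcd(15,1) + gcd(13,6) = 1+1+1 = 3.
Pick's theorem gives I = A − B/2 + 1 = 77/2 − 3/2 + 1 = 38.

38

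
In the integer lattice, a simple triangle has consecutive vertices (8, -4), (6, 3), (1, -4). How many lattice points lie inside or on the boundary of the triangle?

30

Using the shoelace formula, 2A = |[8·3 − 6·(-4)] + [6·(-4) − 1·3] + [1·(-4) − 8·(-4)]| = 49, so the area is 49/2.
The number of boundary lattice points is Σ gcd(|Δx|,|Δy|) = gcd(2,7) + gcd(5,7) + gcd(7,0) = 1+1+7 = 9.
Pick's theorem gives I = A − B/2 + 1 = 49/2 − 9/2 + 1 = 21, so the closed region contains I + B = 21 + 9 = 30 lattice points.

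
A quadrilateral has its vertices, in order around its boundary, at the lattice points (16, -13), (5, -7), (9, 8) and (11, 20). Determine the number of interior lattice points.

156

The shoelace formula gives twice the area as |[16·(-7) − 5·(-13)] + [5·8 − 9·(-7)] + [9·20 − 11·8] + [11·(-13) − 16·20]| = 315, so the area is 315/2.
Summing gcd(|Δx|,|Δy|) over the edges gives the boundary count: gcd(11,6) + gcd(4,15) + gcd(2,12) + gcd(5,33) = 1+1+2+1 = 5.
By Pick's theorem A = I + B/2 − 1, so I = 315/2 − 5/2 + 1 = 156.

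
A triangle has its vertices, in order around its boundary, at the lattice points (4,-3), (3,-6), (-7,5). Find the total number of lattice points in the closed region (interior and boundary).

23

The shoelace formula gives twice the area as |[4·(-6) − 3·(-3)] + [3·5 − (-7)·(-6)] + [(-7)·(-3) − 4·5]| = 41, so the area is 20.5.
Summing gcd(|Δx|,|Δy|) over the edges gives the boundary count: gcd(1,3) + gcd(10,11) + gcd(11,8) = 1+1+1 = 3.
Pick's theorem gives I = A − B/2 + 1 = 20.5 − 3/2 + 1 = 20, so the closed region contains I + B = 20 + 3 = 23 lattice points.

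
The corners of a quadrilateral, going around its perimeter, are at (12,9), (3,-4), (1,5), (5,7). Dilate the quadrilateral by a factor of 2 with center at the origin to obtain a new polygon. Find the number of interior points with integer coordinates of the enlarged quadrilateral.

The shoelace formula gives twice the area as |[12·(-4) − 3·9] + [3·5 − 1·(-4)] + [1·7 − 5·5] + [5·9 − 12·7]| = 113, so the area is 56.5.
Along each edge there are gcd(|Δx|,|Δy|)+1 lattice points, so counting each shared vertex once the boundary has gcd(9,13) + gcd(2,9) + gcd(4,2) + gcd(7,2) = 1+1+2+1 = 5.
Scaling by 2 multiplies the area by 2² = 4 (so the new area is 226) and multiplies the boundary lattice-point count by 2, giving 10.
By Pick's theorem, the interior count of the dilated polygon is 226 − 10/2 + 1 = 222.

222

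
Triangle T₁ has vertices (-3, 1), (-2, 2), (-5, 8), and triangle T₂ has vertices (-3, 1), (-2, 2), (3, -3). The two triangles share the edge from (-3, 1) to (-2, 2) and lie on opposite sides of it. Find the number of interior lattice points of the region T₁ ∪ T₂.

5

The union is the simple quadrilateral with vertices (-3, 1), (-5, 8), (-2, 2), (3, -3) in order.
Using the shoelace formula, 2A = |((-3)·8 − (-5)·1) + ((-5)·2 − (-2)·8) + ((-2)·(-3) − 3·2) + (3·1 − (-3)·(-3))| = 19, so the area is 19/2.
Along each edge there are gcd(|Δx|,|Δy|)+1 lattice points, so counting each shared vertex once the boundary has gcd(2,7) + gcd(3,6) + gcd(5,5) + gcd(6,4) = 1+3+5+2 = 11.
By Pick's theorem I = A − B/2 + 1 = 19/2 − 11/2 + 1 = 5.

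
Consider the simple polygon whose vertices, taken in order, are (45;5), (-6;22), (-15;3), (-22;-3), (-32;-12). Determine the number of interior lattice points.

The shoelace formula gives twice the area as |[45·22 − (-6)·5] + [(-6)·3 − (-15)·22] + [(-15)·(-3) − (-22)·3] + [(-22)·(-12) − (-32)·(-3)] + [(-32)·5 − 45·(-12)]| = 1991, so the area is 1991/2.
Along each edge there are gcd(|Δx|,|Δy|)+1 lattice points, so counting each shared vertex once the boundary has gcd(51,17) + gcd(9,19) + gcd(7,6) + gcd(10,9) + gcd(77,17) = 17+1+1+1+1 = 21.
By Pick's theorem A = I + B/2 − 1, so I = 1991/2 − 21/2 + 1 = 986.

986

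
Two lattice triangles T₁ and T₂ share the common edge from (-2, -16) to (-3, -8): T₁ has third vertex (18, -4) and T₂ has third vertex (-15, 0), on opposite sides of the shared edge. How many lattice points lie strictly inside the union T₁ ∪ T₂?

126

The union is the simple quadrilateral with vertices (-2, -16), (18, -4), (-3, -8), (-15, 0) in order.
The shoelace formula gives twice the area as |((-2)·(-4) − 18·(-16)) + (18·(-8) − (-3)·(-4)) + ((-3)·0 − (-15)·(-8)) + ((-15)·(-16) − (-2)·0)| = 260, so the area is 130.
The number of boundary lattice points is Σ gcd(|Δx|,|Δy|) = gcd(20,12) + gcd(21,4) + gcd(12,8) + gcd(13,16) = 4+1+4+1 = 10.
By Pick's theorem I = A − B/2 + 1 = 130 − 10/2 + 1 = 126.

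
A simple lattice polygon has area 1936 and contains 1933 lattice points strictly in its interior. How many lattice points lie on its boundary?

8

Pick's theorem gives A = I + B/2 − 1, so B = 2(A − I + 1) = 2(1936 − 1933 + 1) = 8.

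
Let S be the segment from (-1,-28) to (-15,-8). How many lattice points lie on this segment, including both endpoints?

3

The number of lattice points on a segment between lattice points is gcd(|Δx|,|Δy|) + 1 = gcd(14,20) + 1 = 2 + 1 = 3.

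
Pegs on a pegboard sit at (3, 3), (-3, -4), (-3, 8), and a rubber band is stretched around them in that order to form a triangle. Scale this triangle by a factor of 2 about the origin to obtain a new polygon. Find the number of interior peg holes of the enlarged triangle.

Using the shoelace formula, 2A = |[3·(-4) − (-3)·3] + [(-3)·8 − (-3)·(-4)] + [(-3)·3 − 3·8]| = 72, so the area is 36.
Along each edge there are gcd(|Δx|,|Δy|)+1 lattice points, so counting each shared vertex once the boundary has gcd(6,7) + gcd(0,12) + gcd(6,5) = 1+12+1 = 14.
Scaling by 2 multiplies the area by 2² = 4 (so the new area is 144) and multiplies the boundary lattice-point count by 2, giving 28.
By Pick's theorem, the interior count of the dilated polygon is 144 − 28/2 + 1 = 131.

131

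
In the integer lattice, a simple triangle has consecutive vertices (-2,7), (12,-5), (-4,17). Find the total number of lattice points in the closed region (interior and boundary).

62

Using the shoelace formula, 2A = |((-2)·(-5) − 12·7) + (12·17 − (-4)·(-5)) + ((-4)·7 − (-2)·17)| = 116, so the area is 58.
Summing gcd(|Δx|,|Δy|) over the edges gives the boundary count: gcd(14,12) + gcd(16,22) + gcd(2,10) = 2+2+2 = 6.
Pick's theorem gives I = A − B/2 + 1 = 58 − 6/2 + 1 = 56, so the closed region contains I + B = 56 + 6 = 62 lattice points.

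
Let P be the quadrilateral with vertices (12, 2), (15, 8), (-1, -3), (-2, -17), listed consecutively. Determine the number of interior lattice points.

The shoelace formula gives twice the area as |[12·8 − 15·2] + [15·(-3) − (-1)·8] + [(-1)·(-17) − (-2)·(-3)] + [(-2)·2 − 12·(-17)]| = 240, so the area is 120.
Along each edge there are gcd(|Δx|,|Δy|)+1 lattice points, so counting each shared vertex once the boundary has gcd(3,6) + gcd(16,11) + gcd(1,14) + gcd(14,19) = 3+1+1+1 = 6.
By Pick's theorem A = I + B/2 − 1, so I = 120 − 6/2 + 1 = 118.

118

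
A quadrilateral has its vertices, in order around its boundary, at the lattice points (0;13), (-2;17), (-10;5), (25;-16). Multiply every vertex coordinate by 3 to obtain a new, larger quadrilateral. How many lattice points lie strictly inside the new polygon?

By the shoelace formula, twice the signed area is |[0·17 − (-2)·13] + [(-2)·5 − (-10)·17] + [(-10)·(-16) − 25·5] + [25·13 − 0·(-16)]| = 546, so the area is 273.
Along each edge there are gcd(|Δx|,|Δy|)+1 lattice points, so counting each shared vertex once the boundary has gcd(2,4) + gcd(8,12) + gcd(35,21) + gcd(25,29) = 2+4+7+1 = 14.
Scaling by 3 multiplies the area by 3² = 9 (so the new area is 2457) and multiplies the boundary lattice-point count by 3, giving 42.
By Pick's theorem, the interior count of the dilated polygon is 2457 − 42/2 + 1 = 2437.

2437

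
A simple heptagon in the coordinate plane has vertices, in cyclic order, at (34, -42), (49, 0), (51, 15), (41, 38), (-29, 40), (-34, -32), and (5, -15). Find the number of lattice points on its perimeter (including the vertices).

10

The number of boundary lattice points is Σ gcd(|Δx|,|Δy|) = gcd(15,42) + gcd(2,15) + gcd(10,23) + gcd(70,2) + gcd(5,72) + gcd(39,17) + gcd(29,27) = 3+1+1+2+1+1+1 = 10.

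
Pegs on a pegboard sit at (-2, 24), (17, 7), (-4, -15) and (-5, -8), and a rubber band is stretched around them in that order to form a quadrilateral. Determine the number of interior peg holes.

413

By the shoelace formula, twice the signed area is |((-2)·7 − 17·24) + (17·(-15) − (-4)·7) + ((-4)·(-8) − (-5)·(-15)) + ((-5)·24 − (-2)·(-8))| = 828, so the area is 414.
Summing gcd(|Δx|,|Δy|) over the edges gives the boundary count: gcd(19,17) + gcd(21,22) + gcd(1,7) + gcd(3,32) = 1+1+1+1 = 4.
Pick's theorem gives I = A − B/2 + 1 = 414 − 4/2 + 1 = 413.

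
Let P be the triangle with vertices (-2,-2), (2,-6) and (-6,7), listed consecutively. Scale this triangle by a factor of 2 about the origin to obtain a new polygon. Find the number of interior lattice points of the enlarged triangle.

35

Using the shoelace formula, 2A = |((-2)·(-6) − 2·(-2)) + (2·7 − (-6)·(-6)) + ((-6)·(-2) − (-2)·7)| = 20, so the area is 10.
Summing gcd(|Δx|,|Δy|) over the edges gives the boundary count: gcd(4,4) + gcd(8,13) + gcd(4,9) = 4+1+1 = 6.
Scaling by 2 multiplies the area by 2² = 4 (so the new area is 40) and multiplies the boundary lattice-point count by 2, giving 12.
By Pick's theorem, the interior count of the dilated polygon is 40 − 12/2 + 1 = 35.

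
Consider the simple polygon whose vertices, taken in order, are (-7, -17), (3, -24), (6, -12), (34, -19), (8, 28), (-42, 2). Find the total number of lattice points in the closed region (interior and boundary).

1831

Using the shoelace formula, 2A = |[(-7)·(-24) − 3·(-17)] + [3·(-12) − 6·(-24)] + [6·(-19) − 34·(-12)] + [34·28 − 8·(-19)] + [8·2 − (-42)·28] + [(-42)·(-17) − (-7)·2]| = 3645, so the area is 1822.5.
Summing gcd(|Δx|,|Δy|) over the edges gives the boundary count: gcd(10,7) + gcd(3,12) + gcd(28,7) + gcd(26,47) + gcd(50,26) + gcd(35,19) = 1+3+7+1+2+1 = 15.
Pick's theorem gives I = A − B/2 + 1 = 1822.5 − 15/2 + 1 = 1816, so the closed region contains I + B = 1816 + 15 = 1831 lattice points.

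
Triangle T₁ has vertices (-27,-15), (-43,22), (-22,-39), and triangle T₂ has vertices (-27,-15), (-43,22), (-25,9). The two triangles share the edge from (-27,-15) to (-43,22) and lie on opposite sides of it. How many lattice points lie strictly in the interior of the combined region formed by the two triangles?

The union is the simple quadrilateral with vertices (-27,-15), (-22,-39), (-43,22), (-25,9) in order.
The shoelace formula gives twice the area as |((-27)·(-39) − (-22)·(-15)) + ((-22)·22 − (-43)·(-39)) + ((-43)·9 − (-25)·22) + ((-25)·(-15) − (-27)·9)| = 657, so the area is 657/2.
The number of boundary lattice points is Σ gcd(|Δx|,|Δy|) = gcd(5,24) + gcd(21,61) + gcd(18,13) + gcd(2,24) = 1+1+1+2 = 5.
By Pick's theorem I = A − B/2 + 1 = 657/2 − 5/2 + 1 = 327.

327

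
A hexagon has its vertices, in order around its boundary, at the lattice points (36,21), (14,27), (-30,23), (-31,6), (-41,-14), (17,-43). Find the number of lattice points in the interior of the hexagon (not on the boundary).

3442

The shoelace formula gives twice the area as |[36·27 − 14·21] + [14·23 − (-30)·27] + [(-30)·6 − (-31)·23] + [(-31)·(-14) − (-41)·6] + [(-41)·(-43) − 17·(-14)] + [17·21 − 36·(-43)]| = 6929, so the area is 3464.5.
Along each edge there are gcd(|Δx|,|Δy|)+1 lattice points, so counting each shared vertex once the boundary has gcd(22,6) + gcd(44,4) + gcd(1,17) + gcd(10,20) + gcd(58,29) + gcd(19,64) = 2+4+1+10+29+1 = 47.
By Pick's theorem A = I + B/2 − 1, so I = 3464.5 − 47/2 + 1 = 3442.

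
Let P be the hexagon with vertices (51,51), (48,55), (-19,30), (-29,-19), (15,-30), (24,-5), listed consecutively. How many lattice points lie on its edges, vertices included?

Along each edge there are gcd(|Δx|,|Δy|)+1 lattice points, so counting each shared vertex once the boundary has gcd(3,4) + gcd(67,25) + gcd(10,49) + gcd(44,11) + gcd(9,25) + gcd(27,56) = 1+1+1+11+1+1 = 16.

16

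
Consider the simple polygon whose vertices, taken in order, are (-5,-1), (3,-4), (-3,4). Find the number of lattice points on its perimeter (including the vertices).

Summing gcd(|Δx|,|Δy|) over the edges gives the boundary count: gcd(8,3) + gcd(6,8) + gcd(2,5) = 1+2+1 = 4.

4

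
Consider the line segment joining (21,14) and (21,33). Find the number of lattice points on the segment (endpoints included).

The number of lattice points on a segment between lattice points is gcd(|Δx|,|Δy|) + 1 = gcd(0,19) + 1 = 19 + 1 = 20.

20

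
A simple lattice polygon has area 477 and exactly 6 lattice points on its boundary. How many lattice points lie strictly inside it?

475

Pick's theorem A = I + B/2 − 1 rearranges to I = A − B/2 + 1 = 477 − 6/2 + 1 = 475.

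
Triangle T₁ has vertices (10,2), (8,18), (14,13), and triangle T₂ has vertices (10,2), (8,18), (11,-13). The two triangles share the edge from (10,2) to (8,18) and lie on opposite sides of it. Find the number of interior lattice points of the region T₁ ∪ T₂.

The union is the simple quadrilateral with vertices (10,2), (14,13), (8,18), (11,-13) in order.
By the shoelace formula, twice the signed area is |[10·13 − 14·2] + [14·18 − 8·13] + [8·(-13) − 11·18] + [11·2 − 10·(-13)]| = 100, so the area is 50.
Summing gcd(|Δx|,|Δy|) over the edges gives the boundary count: gcd(4,11) + gcd(6,5) + gcd(3,31) + gcd(1,15) = 1+1+1+1 = 4.
By Pick's theorem I = A − B/2 + 1 = 50 − 4/2 + 1 = 49.

49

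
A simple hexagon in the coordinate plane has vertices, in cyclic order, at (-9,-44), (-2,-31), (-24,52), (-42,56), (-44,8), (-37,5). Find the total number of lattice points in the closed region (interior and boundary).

2038

By the shoelace formula, twice the signed area is |((-9)·(-31) − (-2)·(-44)) + ((-2)·52 − (-24)·(-31)) + ((-24)·56 − (-42)·52) + ((-42)·8 − (-44)·56) + ((-44)·5 − (-37)·8) + ((-37)·(-44) − (-9)·5)| = 4060, so the area is 2030.
Along each edge there are gcd(|Δx|,|Δy|)+1 lattice points, so counting each shared vertex once the boundary has gcd(7,13) + gcd(22,83) + gcd(18,4) + gcd(2,48) + gcd(7,3) + gcd(28,49) = 1+1+2+2+1+7 = 14.
Pick's theorem gives I = A − B/2 + 1 = 2030 − 14/2 + 1 = 2024, so the closed region contains I + B = 2024 + 14 = 2038 lattice points.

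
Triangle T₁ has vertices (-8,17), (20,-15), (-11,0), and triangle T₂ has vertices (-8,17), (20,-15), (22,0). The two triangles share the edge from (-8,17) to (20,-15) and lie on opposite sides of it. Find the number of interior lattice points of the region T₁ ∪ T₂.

527

The union is the simple quadrilateral with vertices (-8,17), (-11,0), (20,-15), (22,0) in order.
Using the shoelace formula, 2A = |((-8)·0 − (-11)·17) + ((-11)·(-15) − 20·0) + (20·0 − 22·(-15)) + (22·17 − (-8)·0)| = 1056, so the area is 528.
Summing gcd(|Δx|,|Δy|) over the edges gives the boundary count: gcd(3,17) + gcd(31,15) + gcd(2,15) + gcd(30,17) = 1+1+1+1 = 4.
By Pick's theorem I = A − B/2 + 1 = 528 − 4/2 + 1 = 527.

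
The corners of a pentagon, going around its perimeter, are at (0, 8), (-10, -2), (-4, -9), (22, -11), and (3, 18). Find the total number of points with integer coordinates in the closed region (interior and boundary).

437

The shoelace formula gives twice the area as |[0·(-2) − (-10)·8] + [(-10)·(-9) − (-4)·(-2)] + [(-4)·(-11) − 22·(-9)] + [22·18 − 3·(-11)] + [3·8 − 0·18]| = 857, so the area is 428.5.
Along each edge there are gcd(|Δx|,|Δy|)+1 lattice points, so counting each shared vertex once the boundary has gcd(10,10) + gcd(6,7) + gcd(26,2) + gcd(19,29) + gcd(3,10) = 10+1+2+1+1 = 15.
Pick's theorem gives I = A − B/2 + 1 = 428.5 − 15/2 + 1 = 422, so the closed region contains I + B = 422 + 15 = 437 lattice points.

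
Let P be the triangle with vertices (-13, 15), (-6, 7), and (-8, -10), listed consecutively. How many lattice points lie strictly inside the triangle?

65

The shoelace formula gives twice the area as |[(-13)·7 − (-6)·15] + [(-6)·(-10) − (-8)·7] + [(-8)·15 − (-13)·(-10)]| = 135, so the area is 135/2.
Summing gcd(|Δx|,|Δy|) over the edges gives the boundary count: gcd(7,8) + gcd(2,17) + gcd(5,25) = 1+1+5 = 7.
Pick's theorem gives I = A − B/2 + 1 = 135/2 − 7/2 + 1 = 65.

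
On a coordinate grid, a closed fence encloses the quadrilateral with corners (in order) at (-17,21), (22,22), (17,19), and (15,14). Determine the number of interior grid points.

142

Using the shoelace formula, 2A = |[(-17)·22 − 22·21] + [22·19 − 17·22] + [17·14 − 15·19] + [15·21 − (-17)·14]| = 286, so the area is 143.
Along each edge there are gcd(|Δx|,|Δy|)+1 lattice points, so counting each shared vertex once the boundary has gcd(39,1) + gcd(5,3) + gcd(2,5) + gcd(32,7) = 1+1+1+1 = 4.
Pick's theorem gives I = A − B/2 + 1 = 143 − 4/2 + 1 = 142.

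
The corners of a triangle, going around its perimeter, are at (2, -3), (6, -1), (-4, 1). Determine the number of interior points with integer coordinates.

12

The shoelace formula gives twice the area as |(2·(-1) − 6·(-3)) + (6·1 − (-4)·(-1)) + ((-4)·(-3) − 2·1)| = 28, so the area is 14.
Summing gcd(|Δx|,|Δy|) over the edges gives the boundary count: gcd(4,2) + gcd(10,2) + gcd(6,4) = 2+2+2 = 6.
Pick's theorem gives I = A − B/2 + 1 = 14 − 6/2 + 1 = 12.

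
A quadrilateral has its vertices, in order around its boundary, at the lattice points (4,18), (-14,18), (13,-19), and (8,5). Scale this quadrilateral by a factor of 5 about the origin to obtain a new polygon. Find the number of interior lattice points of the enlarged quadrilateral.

By the shoelace formula, twice the signed area is |[4·18 − (-14)·18] + [(-14)·(-19) − 13·18] + [13·5 − 8·(-19)] + [8·18 − 4·5]| = 697, so the area is 697/2.
Along each edge there are gcd(|Δx|,|Δy|)+1 lattice points, so counting each shared vertex once the boundary has gcd(18,0) + gcd(27,37) + gcd(5,24) + gcd(4,13) = 18+1+1+1 = 21.
Scaling by 5 multiplies the area by 5² = 25 (so the new area is 8712.5) and multiplies the boundary lattice-point count by 5, giving 105.
By Pick's theorem, the interior count of the dilated polygon is 8712.5 − 105/2 + 1 = 8661.

8661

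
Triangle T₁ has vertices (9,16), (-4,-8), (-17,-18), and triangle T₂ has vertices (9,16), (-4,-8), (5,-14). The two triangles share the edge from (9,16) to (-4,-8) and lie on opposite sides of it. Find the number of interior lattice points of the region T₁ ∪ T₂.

The union is the simple quadrilateral with vertices (9,16), (-17,-18), (-4,-8), (5,-14) in order.
The shoelace formula gives twice the area as |[9·(-18) − (-17)·16] + [(-17)·(-8) − (-4)·(-18)] + [(-4)·(-14) − 5·(-8)] + [5·16 − 9·(-14)]| = 476, so the area is 238.
The number of boundary lattice points is Σ gcd(|Δx|,|Δy|) = gcd(26,34) + gcd(13,10) + gcd(9,6) + gcd(4,30) = 2+1+3+2 = 8.
By Pick's theorem I = A − B/2 + 1 = 238 − 8/2 + 1 = 235.

235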